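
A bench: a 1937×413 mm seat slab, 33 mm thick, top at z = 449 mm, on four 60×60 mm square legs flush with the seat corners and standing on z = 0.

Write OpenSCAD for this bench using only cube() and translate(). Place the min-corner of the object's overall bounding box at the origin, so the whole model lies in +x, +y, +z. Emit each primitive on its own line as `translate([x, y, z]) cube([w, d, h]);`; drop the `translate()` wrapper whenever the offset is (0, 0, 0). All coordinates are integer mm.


// leg_h = 449 − 33 = 416
translate([0, 0, 416]) cube([1937, 413, 33]);
cube([60, 60, 416]);
translate([0, 353, 0]) cube([60, 60, 416]);
translate([1877, 0, 0]) cube([60, 60, 416]);
translate([1877, 353, 0]) cube([60, 60, 416]);


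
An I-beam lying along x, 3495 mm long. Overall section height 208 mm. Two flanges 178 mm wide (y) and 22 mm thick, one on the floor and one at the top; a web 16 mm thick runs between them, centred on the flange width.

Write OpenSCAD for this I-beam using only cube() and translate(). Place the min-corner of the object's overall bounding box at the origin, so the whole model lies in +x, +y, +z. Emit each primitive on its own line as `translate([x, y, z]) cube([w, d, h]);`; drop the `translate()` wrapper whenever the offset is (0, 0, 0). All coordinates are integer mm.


cube([3495, 178, 22]);
translate([0, 81, 22]) cube([3495, 16, 164]);
translate([0, 0, 186]) cube([3495, 178, 22]);


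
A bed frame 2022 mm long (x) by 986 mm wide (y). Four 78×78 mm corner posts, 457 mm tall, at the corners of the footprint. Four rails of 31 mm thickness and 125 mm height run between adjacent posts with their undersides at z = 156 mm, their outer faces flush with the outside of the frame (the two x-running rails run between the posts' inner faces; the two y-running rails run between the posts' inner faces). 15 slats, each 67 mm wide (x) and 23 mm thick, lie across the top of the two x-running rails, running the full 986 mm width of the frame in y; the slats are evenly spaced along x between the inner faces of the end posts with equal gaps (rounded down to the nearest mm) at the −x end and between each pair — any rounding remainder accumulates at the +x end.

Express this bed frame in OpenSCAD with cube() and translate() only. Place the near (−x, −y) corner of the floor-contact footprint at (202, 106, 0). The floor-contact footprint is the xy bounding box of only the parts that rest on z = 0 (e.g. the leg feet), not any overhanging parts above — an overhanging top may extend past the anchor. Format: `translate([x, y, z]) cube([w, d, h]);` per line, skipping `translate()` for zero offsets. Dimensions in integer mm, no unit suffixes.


// slat z = rail_z + rail_h = 156 + 125 = 281
// slat gap = ⌊(1866 − 15·67) / 16⌋ = 53
translate([202, 106, 0]) cube([78, 78, 457]);
translate([202, 1014, 0]) cube([78, 78, 457]);
translate([2146, 106, 0]) cube([78, 78, 457]);
translate([2146, 1014, 0]) cube([78, 78, 457]);
translate([280, 106, 156]) cube([1866, 31, 125]);
translate([280, 1061, 156]) cube([1866, 31, 125]);
translate([202, 184, 156]) cube([31, 830, 125]);
translate([2193, 184, 156]) cube([31, 830, 125]);
translate([333, 106, 281]) cube([67, 986, 23]);
translate([453, 106, 281]) cube([67, 986, 23]);
translate([573, 106, 281]) cube([67, 986, 23]);
translate([693, 106, 281]) cube([67, 986, 23]);
translate([813, 106, 281]) cube([67, 986, 23]);
translate([933, 106, 281]) cube([67, 986, 23]);
translate([1053, 106, 281]) cube([67, 986, 23]);
translate([1173, 106, 281]) cube([67, 986, 23]);
translate([1293, 106, 281]) cube([67, 986, 23]);
translate([1413, 106, 281]) cube([67, 986, 23]);
translate([1533, 106, 281]) cube([67, 986, 23]);
translate([1653, 106, 281]) cube([67, 986, 23]);
translate([1773, 106, 281]) cube([67, 986, 23]);
translate([1893, 106, 281]) cube([67, 986, 23]);
translate([2013, 106, 281]) cube([67, 986, 23]);


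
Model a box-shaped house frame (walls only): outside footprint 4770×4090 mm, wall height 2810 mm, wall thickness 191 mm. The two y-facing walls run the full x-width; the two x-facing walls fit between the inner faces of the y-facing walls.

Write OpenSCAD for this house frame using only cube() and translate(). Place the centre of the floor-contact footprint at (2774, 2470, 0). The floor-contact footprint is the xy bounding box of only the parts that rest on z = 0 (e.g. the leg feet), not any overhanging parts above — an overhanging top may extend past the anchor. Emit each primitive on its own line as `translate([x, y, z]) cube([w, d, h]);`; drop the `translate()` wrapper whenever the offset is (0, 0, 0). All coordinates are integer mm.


translate([389, 425, 0]) cube([4770, 191, 2810]);
translate([389, 4324, 0]) cube([4770, 191, 2810]);
translate([389, 616, 0]) cube([191, 3708, 2810]);
translate([4968, 616, 0]) cube([191, 3708, 2810]);


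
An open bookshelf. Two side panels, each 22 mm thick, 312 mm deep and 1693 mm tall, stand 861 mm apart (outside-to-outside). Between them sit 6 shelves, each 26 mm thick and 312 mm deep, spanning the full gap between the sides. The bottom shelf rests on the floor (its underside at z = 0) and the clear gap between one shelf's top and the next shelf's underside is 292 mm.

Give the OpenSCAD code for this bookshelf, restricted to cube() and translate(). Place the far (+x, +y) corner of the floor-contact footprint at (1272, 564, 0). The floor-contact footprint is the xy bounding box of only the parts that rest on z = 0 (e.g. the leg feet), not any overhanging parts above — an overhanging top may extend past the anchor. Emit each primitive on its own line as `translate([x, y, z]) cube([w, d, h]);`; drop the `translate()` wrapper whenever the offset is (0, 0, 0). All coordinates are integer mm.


translate([411, 252, 0]) cube([22, 312, 1693]);
translate([1250, 252, 0]) cube([22, 312, 1693]);
translate([433, 252, 0]) cube([817, 312, 26]);
translate([433, 252, 318]) cube([817, 312, 26]);
translate([433, 252, 636]) cube([817, 312, 26]);
translate([433, 252, 954]) cube([817, 312, 26]);
translate([433, 252, 1272]) cube([817, 312, 26]);
translate([433, 252, 1590]) cube([817, 312, 26]);


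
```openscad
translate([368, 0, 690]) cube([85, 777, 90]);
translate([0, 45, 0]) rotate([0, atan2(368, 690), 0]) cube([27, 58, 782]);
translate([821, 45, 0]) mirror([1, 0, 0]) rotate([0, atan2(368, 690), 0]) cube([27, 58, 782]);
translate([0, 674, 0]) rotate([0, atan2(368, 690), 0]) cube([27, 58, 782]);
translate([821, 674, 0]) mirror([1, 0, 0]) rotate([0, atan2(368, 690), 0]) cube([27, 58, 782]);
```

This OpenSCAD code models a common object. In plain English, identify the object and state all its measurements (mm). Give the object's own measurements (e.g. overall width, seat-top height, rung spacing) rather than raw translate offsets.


A sawhorse. A 85×777×90 mm beam (x, y, z) sits on two A-frame leg pairs. Each pair is two raked legs of 27×58 mm section (58 mm along y) splaying symmetrically in x. Each leg rises 690 mm vertically over 368 mm of horizontal reach and is 782 mm long along its own axis. Every leg's outer bottom edge rests on the floor and its outer top edge meets a bottom edge of the beam — the left legs (tilting toward +x) meet the beam's −x bottom edge, the right legs (their mirror images, tilting toward −x) meet its +x bottom edge — so the leg tops tuck under the beam, the beam's underside is 690 mm above the floor, and the feet are 821 mm apart outside-to-outside with the beam centred between them. The two leg pairs are set in 45 mm from either end of the beam.


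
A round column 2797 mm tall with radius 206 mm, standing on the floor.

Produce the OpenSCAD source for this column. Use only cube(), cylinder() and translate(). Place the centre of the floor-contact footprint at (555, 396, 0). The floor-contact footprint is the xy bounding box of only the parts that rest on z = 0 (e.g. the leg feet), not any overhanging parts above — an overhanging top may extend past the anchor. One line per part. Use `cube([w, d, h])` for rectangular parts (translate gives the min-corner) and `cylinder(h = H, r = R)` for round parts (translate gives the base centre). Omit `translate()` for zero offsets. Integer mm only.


translate([555, 396, 0]) cylinder(h = 2797, r = 206);


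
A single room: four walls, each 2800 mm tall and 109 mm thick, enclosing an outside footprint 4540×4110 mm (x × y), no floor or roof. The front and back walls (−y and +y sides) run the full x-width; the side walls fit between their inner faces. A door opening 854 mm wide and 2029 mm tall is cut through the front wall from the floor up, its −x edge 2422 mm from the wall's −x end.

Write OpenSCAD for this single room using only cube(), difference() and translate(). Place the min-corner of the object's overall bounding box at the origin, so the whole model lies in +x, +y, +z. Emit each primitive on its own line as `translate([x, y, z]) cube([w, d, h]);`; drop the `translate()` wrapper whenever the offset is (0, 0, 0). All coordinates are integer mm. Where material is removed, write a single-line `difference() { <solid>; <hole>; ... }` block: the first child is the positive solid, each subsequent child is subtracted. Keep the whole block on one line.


difference() { cube([4540, 109, 2800]); translate([2422, 0, 0]) cube([854, 109, 2029]); }
translate([0, 4001, 0]) cube([4540, 109, 2800]);
translate([0, 109, 0]) cube([109, 3892, 2800]);
translate([4431, 109, 0]) cube([109, 3892, 2800]);


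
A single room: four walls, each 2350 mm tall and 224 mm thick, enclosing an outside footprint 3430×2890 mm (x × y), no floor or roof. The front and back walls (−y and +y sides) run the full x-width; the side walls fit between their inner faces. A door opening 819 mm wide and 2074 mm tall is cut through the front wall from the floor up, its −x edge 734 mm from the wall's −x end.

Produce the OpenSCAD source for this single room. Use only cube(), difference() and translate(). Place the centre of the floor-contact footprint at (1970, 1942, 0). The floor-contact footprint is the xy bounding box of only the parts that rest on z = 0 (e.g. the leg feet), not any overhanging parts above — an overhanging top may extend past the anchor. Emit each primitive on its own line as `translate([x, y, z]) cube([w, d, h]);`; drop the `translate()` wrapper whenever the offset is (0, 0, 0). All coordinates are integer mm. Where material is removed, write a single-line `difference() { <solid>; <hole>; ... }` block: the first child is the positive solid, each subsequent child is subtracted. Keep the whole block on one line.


difference() { translate([255, 497, 0]) cube([3430, 224, 2350]); translate([989, 497, 0]) cube([819, 224, 2074]); }
translate([255, 3163, 0]) cube([3430, 224, 2350]);
translate([255, 721, 0]) cube([224, 2442, 2350]);
translate([3461, 721, 0]) cube([224, 2442, 2350]);


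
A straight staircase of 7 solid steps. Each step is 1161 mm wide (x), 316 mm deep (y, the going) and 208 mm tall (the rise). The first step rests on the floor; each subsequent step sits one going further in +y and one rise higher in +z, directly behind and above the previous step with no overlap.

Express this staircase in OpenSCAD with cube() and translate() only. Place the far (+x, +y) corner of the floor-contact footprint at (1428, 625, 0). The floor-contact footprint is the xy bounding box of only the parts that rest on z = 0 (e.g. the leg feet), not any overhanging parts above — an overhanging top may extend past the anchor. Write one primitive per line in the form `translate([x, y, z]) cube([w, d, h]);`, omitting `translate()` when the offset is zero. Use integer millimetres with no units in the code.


translate([267, 309, 0]) cube([1161, 316, 208]);
translate([267, 625, 208]) cube([1161, 316, 208]);
translate([267, 941, 416]) cube([1161, 316, 208]);
translate([267, 1257, 624]) cube([1161, 316, 208]);
translate([267, 1573, 832]) cube([1161, 316, 208]);
translate([267, 1889, 1040]) cube([1161, 316, 208]);
translate([267, 2205, 1248]) cube([1161, 316, 208]);


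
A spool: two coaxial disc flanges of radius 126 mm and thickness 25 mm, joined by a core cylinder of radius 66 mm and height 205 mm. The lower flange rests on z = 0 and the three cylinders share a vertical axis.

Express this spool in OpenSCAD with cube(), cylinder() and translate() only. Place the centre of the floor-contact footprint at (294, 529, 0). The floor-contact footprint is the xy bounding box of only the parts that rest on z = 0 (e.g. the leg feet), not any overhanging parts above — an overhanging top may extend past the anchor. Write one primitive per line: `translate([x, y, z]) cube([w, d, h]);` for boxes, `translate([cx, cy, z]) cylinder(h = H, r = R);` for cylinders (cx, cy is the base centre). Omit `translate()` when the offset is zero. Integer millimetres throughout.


translate([294, 529, 0]) cylinder(h = 25, r = 126);
translate([294, 529, 25]) cylinder(h = 205, r = 66);
translate([294, 529, 230]) cylinder(h = 25, r = 126);


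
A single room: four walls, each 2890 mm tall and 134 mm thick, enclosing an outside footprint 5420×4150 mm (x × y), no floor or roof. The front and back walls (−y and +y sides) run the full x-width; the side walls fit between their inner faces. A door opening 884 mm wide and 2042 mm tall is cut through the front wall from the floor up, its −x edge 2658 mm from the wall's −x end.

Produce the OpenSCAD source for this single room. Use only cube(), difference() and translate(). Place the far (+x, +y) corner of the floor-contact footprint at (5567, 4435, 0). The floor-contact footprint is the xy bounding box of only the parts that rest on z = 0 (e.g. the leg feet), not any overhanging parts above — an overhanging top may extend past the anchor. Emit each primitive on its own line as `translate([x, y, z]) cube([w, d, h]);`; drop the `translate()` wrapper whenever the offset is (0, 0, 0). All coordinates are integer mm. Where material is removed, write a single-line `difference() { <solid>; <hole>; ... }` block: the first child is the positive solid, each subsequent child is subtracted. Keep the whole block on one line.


difference() { translate([147, 285, 0]) cube([5420, 134, 2890]); translate([2805, 285, 0]) cube([884, 134, 2042]); }
translate([147, 4301, 0]) cube([5420, 134, 2890]);
translate([147, 419, 0]) cube([134, 3882, 2890]);
translate([5433, 419, 0]) cube([134, 3882, 2890]);


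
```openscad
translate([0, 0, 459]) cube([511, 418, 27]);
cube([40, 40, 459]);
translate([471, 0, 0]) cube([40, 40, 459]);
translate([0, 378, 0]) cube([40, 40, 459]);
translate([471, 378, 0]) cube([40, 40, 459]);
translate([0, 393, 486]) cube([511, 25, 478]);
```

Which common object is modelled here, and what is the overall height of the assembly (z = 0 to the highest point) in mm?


A chair. The overall height is 964 mm.

A slab on four corner posts with a tall panel at the back — a chair. The seat slab sits at z = 459 with thickness 27, and the 478 mm backrest starts at the seat top, so the overall height is 459 + 27 + 478 = 964 mm.


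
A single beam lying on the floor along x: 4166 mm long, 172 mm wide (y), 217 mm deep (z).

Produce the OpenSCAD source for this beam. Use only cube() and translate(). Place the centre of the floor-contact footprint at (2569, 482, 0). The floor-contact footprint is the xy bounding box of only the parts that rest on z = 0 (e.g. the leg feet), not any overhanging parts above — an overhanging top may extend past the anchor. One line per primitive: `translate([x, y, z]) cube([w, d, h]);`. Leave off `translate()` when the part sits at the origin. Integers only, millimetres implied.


translate([486, 396, 0]) cube([4166, 172, 217]);


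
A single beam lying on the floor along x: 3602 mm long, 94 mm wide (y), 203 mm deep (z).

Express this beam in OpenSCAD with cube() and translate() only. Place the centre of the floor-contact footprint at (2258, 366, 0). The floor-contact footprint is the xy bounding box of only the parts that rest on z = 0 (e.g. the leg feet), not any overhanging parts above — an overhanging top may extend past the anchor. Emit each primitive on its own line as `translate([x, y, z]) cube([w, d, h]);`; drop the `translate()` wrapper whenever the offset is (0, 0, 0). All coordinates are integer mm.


translate([457, 319, 0]) cube([3602, 94, 203]);


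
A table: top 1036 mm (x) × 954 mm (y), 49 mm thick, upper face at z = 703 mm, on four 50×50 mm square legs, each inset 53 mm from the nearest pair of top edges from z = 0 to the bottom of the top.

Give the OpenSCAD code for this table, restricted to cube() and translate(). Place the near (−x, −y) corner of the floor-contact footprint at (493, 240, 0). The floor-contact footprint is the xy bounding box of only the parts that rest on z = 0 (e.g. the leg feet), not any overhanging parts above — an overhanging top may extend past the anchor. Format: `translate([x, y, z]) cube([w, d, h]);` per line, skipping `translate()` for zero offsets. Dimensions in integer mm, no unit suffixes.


translate([440, 187, 654]) cube([1036, 954, 49]);
translate([493, 240, 0]) cube([50, 50, 654]);
translate([1373, 240, 0]) cube([50, 50, 654]);
translate([493, 1038, 0]) cube([50, 50, 654]);
translate([1373, 1038, 0]) cube([50, 50, 654]);


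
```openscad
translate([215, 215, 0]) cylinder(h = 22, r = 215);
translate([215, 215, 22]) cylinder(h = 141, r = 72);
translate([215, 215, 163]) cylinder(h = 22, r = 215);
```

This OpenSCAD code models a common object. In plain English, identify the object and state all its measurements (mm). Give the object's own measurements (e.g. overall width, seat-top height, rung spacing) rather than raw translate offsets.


A spool: two coaxial disc flanges of radius 215 mm and thickness 22 mm, joined by a core cylinder of radius 72 mm and height 141 mm. The lower flange rests on z = 0 and the three cylinders share a vertical axis.


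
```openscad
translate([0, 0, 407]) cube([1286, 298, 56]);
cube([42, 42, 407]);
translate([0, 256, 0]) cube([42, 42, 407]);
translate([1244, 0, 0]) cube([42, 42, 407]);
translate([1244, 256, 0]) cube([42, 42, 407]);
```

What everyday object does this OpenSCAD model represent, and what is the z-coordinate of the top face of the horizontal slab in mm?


A bench. The seat-top height is 463 mm.

A long slab on four corner posts — a bench. The slab sits at z = 407 with thickness 56, so the top is 407 + 56 = 463 mm.


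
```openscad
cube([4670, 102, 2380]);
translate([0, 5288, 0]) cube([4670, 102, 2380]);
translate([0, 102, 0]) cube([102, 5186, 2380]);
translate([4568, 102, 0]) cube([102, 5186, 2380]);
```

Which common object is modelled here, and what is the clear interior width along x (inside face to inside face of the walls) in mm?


A house (or room) frame. The interior width is 4466 mm.

Four 2380 mm walls enclosing a rectangle with no floor or roof — a room or house frame. Outside width is 4670 mm and wall thickness is 102 mm, so the interior width is 4670 − 2 × 102 = 4466 mm.


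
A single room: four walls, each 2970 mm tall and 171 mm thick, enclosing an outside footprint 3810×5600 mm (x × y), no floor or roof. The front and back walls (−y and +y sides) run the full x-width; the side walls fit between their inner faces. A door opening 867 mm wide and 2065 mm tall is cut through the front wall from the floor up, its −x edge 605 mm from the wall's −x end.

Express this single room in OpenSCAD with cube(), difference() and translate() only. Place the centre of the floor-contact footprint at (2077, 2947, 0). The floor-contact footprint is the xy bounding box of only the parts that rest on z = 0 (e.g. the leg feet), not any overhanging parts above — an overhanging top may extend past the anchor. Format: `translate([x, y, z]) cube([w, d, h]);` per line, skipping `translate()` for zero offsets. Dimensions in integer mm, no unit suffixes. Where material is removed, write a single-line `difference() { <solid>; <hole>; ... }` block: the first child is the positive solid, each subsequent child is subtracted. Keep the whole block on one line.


difference() { translate([172, 147, 0]) cube([3810, 171, 2970]); translate([777, 147, 0]) cube([867, 171, 2065]); }
translate([172, 5576, 0]) cube([3810, 171, 2970]);
translate([172, 318, 0]) cube([171, 5258, 2970]);
translate([3811, 318, 0]) cube([171, 5258, 2970]);


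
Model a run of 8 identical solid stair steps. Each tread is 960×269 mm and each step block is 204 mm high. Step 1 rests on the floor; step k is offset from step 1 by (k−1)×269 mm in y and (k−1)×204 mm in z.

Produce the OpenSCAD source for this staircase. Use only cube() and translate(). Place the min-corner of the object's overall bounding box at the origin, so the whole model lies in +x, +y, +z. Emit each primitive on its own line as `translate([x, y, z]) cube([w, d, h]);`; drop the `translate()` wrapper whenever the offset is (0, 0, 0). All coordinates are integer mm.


cube([960, 269, 204]);
translate([0, 269, 204]) cube([960, 269, 204]);
translate([0, 538, 408]) cube([960, 269, 204]);
translate([0, 807, 612]) cube([960, 269, 204]);
translate([0, 1076, 816]) cube([960, 269, 204]);
translate([0, 1345, 1020]) cube([960, 269, 204]);
translate([0, 1614, 1224]) cube([960, 269, 204]);
translate([0, 1883, 1428]) cube([960, 269, 204]);


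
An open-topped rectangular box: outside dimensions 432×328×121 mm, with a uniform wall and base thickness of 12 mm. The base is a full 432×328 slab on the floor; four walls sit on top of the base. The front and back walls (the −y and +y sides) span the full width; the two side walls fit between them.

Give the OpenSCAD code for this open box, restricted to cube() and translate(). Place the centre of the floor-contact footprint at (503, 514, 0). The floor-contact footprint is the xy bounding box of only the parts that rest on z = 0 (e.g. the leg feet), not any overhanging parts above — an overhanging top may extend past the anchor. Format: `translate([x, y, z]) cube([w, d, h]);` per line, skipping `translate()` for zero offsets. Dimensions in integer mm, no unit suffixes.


translate([287, 350, 0]) cube([432, 328, 12]);
translate([287, 350, 12]) cube([432, 12, 109]);
translate([287, 666, 12]) cube([432, 12, 109]);
translate([287, 362, 12]) cube([12, 304, 109]);
translate([707, 362, 12]) cube([12, 304, 109]);


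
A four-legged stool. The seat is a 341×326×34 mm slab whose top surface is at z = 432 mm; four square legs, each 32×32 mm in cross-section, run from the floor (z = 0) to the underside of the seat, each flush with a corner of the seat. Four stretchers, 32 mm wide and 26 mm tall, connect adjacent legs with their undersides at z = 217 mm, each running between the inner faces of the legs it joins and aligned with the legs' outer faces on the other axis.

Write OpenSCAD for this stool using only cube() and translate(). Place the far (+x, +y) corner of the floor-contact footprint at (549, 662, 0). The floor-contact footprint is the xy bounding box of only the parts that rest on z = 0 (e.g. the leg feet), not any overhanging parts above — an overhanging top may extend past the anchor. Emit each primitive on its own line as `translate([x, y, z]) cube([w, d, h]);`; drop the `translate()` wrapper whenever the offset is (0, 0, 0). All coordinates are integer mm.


translate([208, 336, 398]) cube([341, 326, 34]);
translate([208, 336, 0]) cube([32, 32, 398]);
translate([517, 336, 0]) cube([32, 32, 398]);
translate([208, 630, 0]) cube([32, 32, 398]);
translate([517, 630, 0]) cube([32, 32, 398]);
translate([240, 336, 217]) cube([277, 32, 26]);
translate([240, 630, 217]) cube([277, 32, 26]);
translate([208, 368, 217]) cube([32, 262, 26]);
translate([517, 368, 217]) cube([32, 262, 26]);


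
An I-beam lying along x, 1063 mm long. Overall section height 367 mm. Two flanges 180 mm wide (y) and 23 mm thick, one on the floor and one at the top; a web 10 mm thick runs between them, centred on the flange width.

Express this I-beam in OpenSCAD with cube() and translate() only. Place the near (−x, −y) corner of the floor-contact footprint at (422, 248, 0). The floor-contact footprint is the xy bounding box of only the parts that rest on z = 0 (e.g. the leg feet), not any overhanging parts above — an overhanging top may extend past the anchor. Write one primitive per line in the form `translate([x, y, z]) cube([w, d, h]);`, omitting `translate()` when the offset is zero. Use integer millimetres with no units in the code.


translate([422, 248, 0]) cube([1063, 180, 23]);
translate([422, 333, 23]) cube([1063, 10, 321]);
translate([422, 248, 344]) cube([1063, 180, 23]);


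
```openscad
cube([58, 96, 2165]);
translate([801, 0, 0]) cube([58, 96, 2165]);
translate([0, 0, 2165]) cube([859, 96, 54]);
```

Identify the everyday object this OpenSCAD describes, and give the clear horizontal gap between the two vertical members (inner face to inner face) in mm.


A door frame. The clear opening width is 743 mm.

Two 2165 mm tall posts with a header on top — a door frame. The left jamb is 58 mm wide at x = 0; the right jamb starts at x = 801. The clear opening is 801 − 58 = 743 mm.


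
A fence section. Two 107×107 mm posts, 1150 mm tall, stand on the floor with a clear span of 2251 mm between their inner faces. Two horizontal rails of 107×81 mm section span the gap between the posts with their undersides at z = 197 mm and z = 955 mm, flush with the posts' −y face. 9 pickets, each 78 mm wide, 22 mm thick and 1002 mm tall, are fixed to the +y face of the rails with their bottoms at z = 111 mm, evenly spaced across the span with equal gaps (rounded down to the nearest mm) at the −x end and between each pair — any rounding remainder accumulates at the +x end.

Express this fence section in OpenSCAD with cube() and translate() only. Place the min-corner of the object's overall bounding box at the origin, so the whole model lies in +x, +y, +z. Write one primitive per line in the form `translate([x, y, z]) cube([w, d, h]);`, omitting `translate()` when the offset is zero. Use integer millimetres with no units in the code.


cube([107, 107, 1150]);
translate([2358, 0, 0]) cube([107, 107, 1150]);
translate([107, 0, 197]) cube([2251, 107, 81]);
translate([107, 0, 955]) cube([2251, 107, 81]);
translate([261, 107, 111]) cube([78, 22, 1002]);
translate([493, 107, 111]) cube([78, 22, 1002]);
translate([725, 107, 111]) cube([78, 22, 1002]);
translate([957, 107, 111]) cube([78, 22, 1002]);
translate([1189, 107, 111]) cube([78, 22, 1002]);
translate([1421, 107, 111]) cube([78, 22, 1002]);
translate([1653, 107, 111]) cube([78, 22, 1002]);
translate([1885, 107, 111]) cube([78, 22, 1002]);
translate([2117, 107, 111]) cube([78, 22, 1002]);


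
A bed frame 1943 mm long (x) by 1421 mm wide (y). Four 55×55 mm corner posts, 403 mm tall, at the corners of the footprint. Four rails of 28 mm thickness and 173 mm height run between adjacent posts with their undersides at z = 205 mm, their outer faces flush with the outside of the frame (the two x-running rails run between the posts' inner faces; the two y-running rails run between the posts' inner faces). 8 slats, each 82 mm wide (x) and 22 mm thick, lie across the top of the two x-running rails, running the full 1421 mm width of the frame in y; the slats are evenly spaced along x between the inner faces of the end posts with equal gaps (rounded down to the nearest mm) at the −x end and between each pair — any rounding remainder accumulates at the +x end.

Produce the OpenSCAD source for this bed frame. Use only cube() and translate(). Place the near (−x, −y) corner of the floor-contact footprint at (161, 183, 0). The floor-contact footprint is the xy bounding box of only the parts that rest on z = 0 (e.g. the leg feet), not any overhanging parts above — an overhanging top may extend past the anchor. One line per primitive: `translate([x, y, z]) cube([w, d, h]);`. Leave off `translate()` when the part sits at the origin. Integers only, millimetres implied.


translate([161, 183, 0]) cube([55, 55, 403]);
translate([161, 1549, 0]) cube([55, 55, 403]);
translate([2049, 183, 0]) cube([55, 55, 403]);
translate([2049, 1549, 0]) cube([55, 55, 403]);
translate([216, 183, 205]) cube([1833, 28, 173]);
translate([216, 1576, 205]) cube([1833, 28, 173]);
translate([161, 238, 205]) cube([28, 1311, 173]);
translate([2076, 238, 205]) cube([28, 1311, 173]);
translate([346, 183, 378]) cube([82, 1421, 22]);
translate([558, 183, 378]) cube([82, 1421, 22]);
translate([770, 183, 378]) cube([82, 1421, 22]);
translate([982, 183, 378]) cube([82, 1421, 22]);
translate([1194, 183, 378]) cube([82, 1421, 22]);
translate([1406, 183, 378]) cube([82, 1421, 22]);
translate([1618, 183, 378]) cube([82, 1421, 22]);
translate([1830, 183, 378]) cube([82, 1421, 22]);


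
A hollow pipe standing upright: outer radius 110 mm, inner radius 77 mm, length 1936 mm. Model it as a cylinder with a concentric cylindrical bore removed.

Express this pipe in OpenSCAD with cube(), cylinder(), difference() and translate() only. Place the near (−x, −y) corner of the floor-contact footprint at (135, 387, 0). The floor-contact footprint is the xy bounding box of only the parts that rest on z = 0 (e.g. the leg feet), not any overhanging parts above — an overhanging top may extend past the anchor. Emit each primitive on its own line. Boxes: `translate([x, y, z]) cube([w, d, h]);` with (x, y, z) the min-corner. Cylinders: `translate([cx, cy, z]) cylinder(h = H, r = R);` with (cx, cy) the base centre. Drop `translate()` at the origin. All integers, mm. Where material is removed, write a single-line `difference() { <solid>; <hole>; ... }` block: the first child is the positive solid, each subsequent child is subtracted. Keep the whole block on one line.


difference() { translate([245, 497, 0]) cylinder(h = 1936, r = 110); translate([245, 497, 0]) cylinder(h = 1936, r = 77); }


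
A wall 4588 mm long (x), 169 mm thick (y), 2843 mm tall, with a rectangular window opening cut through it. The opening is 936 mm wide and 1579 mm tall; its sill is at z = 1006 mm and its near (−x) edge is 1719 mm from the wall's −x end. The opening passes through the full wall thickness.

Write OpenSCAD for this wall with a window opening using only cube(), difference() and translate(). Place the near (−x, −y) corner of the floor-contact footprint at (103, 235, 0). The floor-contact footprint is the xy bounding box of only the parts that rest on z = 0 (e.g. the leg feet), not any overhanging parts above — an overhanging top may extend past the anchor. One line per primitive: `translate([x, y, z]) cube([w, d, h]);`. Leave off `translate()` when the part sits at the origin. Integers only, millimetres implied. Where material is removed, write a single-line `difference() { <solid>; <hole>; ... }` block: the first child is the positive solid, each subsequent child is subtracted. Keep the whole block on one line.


difference() { translate([103, 235, 0]) cube([4588, 169, 2843]); translate([1822, 235, 1006]) cube([936, 169, 1579]); }


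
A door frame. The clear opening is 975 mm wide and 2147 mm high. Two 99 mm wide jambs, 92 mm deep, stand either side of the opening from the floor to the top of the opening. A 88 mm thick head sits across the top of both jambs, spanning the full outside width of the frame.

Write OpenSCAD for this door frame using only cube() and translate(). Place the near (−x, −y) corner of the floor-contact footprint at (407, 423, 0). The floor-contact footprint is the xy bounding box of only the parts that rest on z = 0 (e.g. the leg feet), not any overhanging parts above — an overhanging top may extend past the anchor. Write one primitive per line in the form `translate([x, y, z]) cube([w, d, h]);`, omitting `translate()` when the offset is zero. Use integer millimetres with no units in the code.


translate([407, 423, 0]) cube([99, 92, 2147]);
translate([1481, 423, 0]) cube([99, 92, 2147]);
translate([407, 423, 2147]) cube([1173, 92, 88]);


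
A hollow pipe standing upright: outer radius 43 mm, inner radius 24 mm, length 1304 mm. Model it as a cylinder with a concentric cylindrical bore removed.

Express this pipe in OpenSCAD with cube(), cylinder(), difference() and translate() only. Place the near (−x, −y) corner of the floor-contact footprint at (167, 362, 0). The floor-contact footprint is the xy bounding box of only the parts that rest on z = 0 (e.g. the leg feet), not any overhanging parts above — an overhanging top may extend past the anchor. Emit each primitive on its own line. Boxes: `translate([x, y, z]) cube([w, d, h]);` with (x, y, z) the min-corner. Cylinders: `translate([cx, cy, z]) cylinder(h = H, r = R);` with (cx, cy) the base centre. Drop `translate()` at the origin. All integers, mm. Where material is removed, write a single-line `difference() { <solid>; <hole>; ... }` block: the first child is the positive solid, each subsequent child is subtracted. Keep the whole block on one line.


difference() { translate([210, 405, 0]) cylinder(h = 1304, r = 43); translate([210, 405, 0]) cylinder(h = 1304, r = 24); }


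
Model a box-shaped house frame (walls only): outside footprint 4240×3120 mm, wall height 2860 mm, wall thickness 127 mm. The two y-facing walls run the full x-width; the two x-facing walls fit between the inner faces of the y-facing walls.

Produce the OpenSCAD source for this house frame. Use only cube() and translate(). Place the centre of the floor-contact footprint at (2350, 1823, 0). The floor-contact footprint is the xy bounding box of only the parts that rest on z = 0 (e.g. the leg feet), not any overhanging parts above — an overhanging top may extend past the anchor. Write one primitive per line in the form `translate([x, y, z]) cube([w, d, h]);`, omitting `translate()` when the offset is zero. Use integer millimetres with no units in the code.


translate([230, 263, 0]) cube([4240, 127, 2860]);
translate([230, 3256, 0]) cube([4240, 127, 2860]);
translate([230, 390, 0]) cube([127, 2866, 2860]);
translate([4343, 390, 0]) cube([127, 2866, 2860]);


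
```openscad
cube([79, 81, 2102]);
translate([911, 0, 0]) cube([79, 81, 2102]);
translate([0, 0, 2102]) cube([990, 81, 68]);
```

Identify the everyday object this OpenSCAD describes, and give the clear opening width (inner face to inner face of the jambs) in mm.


A door frame. The clear opening width is 832 mm.

Two 2102 mm tall posts with a header on top — a door frame. The left jamb is 79 mm wide at x = 0; the right jamb starts at x = 911. The clear opening is 911 − 79 = 832 mm.


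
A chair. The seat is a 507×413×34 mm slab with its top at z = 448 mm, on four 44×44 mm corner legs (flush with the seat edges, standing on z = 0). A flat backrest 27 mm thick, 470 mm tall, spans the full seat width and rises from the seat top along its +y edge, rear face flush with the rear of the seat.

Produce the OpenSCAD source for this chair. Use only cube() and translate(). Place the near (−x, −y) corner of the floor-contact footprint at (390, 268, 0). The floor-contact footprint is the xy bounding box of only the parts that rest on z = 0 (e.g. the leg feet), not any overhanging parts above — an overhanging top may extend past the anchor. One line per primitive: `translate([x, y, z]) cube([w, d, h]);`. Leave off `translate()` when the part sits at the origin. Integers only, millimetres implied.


translate([390, 268, 414]) cube([507, 413, 34]);
translate([390, 268, 0]) cube([44, 44, 414]);
translate([853, 268, 0]) cube([44, 44, 414]);
translate([390, 637, 0]) cube([44, 44, 414]);
translate([853, 637, 0]) cube([44, 44, 414]);
translate([390, 654, 448]) cube([507, 27, 470]);


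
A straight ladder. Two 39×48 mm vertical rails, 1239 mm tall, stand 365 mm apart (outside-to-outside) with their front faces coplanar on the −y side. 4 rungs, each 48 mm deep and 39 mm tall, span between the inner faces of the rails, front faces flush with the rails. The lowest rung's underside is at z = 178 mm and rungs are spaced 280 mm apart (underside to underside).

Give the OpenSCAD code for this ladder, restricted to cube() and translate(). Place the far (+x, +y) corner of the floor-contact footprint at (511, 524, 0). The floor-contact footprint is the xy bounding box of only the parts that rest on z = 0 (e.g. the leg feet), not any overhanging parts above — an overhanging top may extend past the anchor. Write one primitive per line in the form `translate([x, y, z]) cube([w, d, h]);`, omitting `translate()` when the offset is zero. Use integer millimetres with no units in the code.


translate([146, 476, 0]) cube([39, 48, 1239]);
translate([472, 476, 0]) cube([39, 48, 1239]);
translate([185, 476, 178]) cube([287, 48, 39]);
translate([185, 476, 458]) cube([287, 48, 39]);
translate([185, 476, 738]) cube([287, 48, 39]);
translate([185, 476, 1018]) cube([287, 48, 39]);


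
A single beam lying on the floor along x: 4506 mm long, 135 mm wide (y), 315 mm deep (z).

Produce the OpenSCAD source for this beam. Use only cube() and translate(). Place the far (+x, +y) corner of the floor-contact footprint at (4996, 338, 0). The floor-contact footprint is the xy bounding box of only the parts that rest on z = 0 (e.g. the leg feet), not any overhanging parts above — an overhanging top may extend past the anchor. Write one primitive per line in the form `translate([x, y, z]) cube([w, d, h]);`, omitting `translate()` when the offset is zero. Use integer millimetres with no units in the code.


translate([490, 203, 0]) cube([4506, 135, 315]);


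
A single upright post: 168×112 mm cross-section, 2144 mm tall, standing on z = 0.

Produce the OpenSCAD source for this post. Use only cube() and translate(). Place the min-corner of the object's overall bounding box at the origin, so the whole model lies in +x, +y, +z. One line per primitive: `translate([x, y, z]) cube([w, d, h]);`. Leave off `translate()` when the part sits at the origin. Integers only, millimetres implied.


cube([168, 112, 2144]);


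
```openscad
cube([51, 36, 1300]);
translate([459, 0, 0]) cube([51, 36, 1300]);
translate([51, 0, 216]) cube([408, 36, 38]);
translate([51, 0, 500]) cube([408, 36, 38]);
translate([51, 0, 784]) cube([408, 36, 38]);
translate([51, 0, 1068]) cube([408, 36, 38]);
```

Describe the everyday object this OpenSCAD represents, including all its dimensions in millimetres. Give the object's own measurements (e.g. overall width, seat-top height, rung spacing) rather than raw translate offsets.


A straight ladder. Two 51×36 mm vertical rails, 1300 mm tall, stand 510 mm apart (outside-to-outside) with their front faces coplanar on the −y side. 4 rungs, each 36 mm deep and 38 mm tall, span between the inner faces of the rails, front faces flush with the rails. The lowest rung's underside is at z = 216 mm and rungs are spaced 284 mm apart (underside to underside).


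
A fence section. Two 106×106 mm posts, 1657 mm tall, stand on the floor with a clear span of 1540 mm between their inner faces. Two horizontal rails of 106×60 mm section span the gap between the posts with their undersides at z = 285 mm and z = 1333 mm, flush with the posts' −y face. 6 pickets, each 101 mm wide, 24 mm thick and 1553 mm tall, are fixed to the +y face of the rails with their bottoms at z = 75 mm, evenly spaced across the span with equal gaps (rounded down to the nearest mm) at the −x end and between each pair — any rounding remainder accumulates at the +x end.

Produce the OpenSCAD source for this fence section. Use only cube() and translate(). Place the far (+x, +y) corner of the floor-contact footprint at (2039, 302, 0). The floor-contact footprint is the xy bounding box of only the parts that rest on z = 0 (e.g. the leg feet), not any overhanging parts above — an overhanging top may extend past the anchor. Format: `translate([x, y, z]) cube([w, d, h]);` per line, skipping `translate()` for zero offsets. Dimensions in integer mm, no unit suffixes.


translate([287, 196, 0]) cube([106, 106, 1657]);
translate([1933, 196, 0]) cube([106, 106, 1657]);
translate([393, 196, 285]) cube([1540, 106, 60]);
translate([393, 196, 1333]) cube([1540, 106, 60]);
translate([526, 302, 75]) cube([101, 24, 1553]);
translate([760, 302, 75]) cube([101, 24, 1553]);
translate([994, 302, 75]) cube([101, 24, 1553]);
translate([1228, 302, 75]) cube([101, 24, 1553]);
translate([1462, 302, 75]) cube([101, 24, 1553]);
translate([1696, 302, 75]) cube([101, 24, 1553]);
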